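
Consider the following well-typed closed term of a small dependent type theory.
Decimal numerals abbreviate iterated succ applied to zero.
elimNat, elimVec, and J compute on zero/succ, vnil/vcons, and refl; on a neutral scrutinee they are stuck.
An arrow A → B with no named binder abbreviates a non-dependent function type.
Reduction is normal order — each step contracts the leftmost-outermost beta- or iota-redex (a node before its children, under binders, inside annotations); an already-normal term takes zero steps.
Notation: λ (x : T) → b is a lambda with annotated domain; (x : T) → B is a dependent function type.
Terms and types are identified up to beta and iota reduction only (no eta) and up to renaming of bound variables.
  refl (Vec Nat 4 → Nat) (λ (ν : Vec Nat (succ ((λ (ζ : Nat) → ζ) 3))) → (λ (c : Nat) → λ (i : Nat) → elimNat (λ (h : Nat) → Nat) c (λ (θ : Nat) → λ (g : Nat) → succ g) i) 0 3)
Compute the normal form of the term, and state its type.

normal form:
  refl (Vec Nat 4 → Nat) (λ (ν : Vec Nat 4) → 3)
the term's type:
  Eq (Vec Nat 4 → Nat) (λ (ν : Vec Nat 4) → 3) (λ (ζ : Vec Nat 4) → 3)
observation: 13 normal-order steps normalize the term, beginning with a beta-redex.


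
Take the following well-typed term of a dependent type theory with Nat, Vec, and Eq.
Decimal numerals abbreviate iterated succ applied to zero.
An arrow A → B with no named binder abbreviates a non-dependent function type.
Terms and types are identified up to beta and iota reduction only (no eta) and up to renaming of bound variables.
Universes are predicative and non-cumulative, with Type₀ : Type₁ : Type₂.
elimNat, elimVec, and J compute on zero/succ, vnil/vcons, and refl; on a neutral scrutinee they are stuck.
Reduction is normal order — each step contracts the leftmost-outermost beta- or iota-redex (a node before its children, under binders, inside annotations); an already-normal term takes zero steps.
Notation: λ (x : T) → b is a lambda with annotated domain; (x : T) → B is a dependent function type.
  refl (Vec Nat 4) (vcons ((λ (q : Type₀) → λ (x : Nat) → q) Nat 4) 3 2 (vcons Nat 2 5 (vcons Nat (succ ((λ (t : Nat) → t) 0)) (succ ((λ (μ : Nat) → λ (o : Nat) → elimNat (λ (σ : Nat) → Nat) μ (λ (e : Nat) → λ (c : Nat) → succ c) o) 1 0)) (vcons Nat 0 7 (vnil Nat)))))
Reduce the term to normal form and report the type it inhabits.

normal form:
  refl (Vec Nat 4) (vcons Nat 3 2 (vcons Nat 2 5 (vcons Nat 1 2 (vcons Nat 0 7 (vnil Nat)))))
inferred type:
  Eq (Vec Nat 4) (vcons Nat 3 2 (vcons Nat 2 5 (vcons Nat 1 2 (vcons Nat 0 7 (vnil Nat))))) (vcons Nat 3 2 (vcons Nat 2 5 (vcons Nat 1 2 (vcons Nat 0 7 (vnil Nat)))))
observation: normalization takes exactly 6 steps under the normal-order strategy.


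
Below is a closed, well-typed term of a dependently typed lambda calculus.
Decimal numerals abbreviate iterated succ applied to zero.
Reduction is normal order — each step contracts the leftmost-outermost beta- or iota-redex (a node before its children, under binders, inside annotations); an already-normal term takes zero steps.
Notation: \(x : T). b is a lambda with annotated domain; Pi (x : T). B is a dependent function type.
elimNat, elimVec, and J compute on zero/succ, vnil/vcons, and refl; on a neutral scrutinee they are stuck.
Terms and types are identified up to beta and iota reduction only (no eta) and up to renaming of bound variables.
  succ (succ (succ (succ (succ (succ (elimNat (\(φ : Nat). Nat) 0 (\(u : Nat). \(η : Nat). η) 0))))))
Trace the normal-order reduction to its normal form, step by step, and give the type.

normal-order reduction sequence:
  succ (succ (succ (succ (succ (succ (elimNat (\(φ : Nat). Nat) 0 (\(u : Nat). \(η : Nat). η) 0))))))
  ~> 6
type:
  Nat


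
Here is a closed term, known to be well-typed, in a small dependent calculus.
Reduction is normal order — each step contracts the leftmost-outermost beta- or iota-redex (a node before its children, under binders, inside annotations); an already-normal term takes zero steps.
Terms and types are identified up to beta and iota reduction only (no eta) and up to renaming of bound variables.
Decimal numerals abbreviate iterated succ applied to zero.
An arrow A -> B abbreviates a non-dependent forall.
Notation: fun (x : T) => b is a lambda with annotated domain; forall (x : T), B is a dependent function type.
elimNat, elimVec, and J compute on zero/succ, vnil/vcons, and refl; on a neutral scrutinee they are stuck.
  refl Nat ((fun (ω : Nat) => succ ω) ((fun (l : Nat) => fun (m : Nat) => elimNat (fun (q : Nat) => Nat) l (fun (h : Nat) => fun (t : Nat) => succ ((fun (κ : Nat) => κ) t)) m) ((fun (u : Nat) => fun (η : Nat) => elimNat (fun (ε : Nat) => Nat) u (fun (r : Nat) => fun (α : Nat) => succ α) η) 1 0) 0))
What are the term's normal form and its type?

resulting normal form:
  refl Nat 2
inferred type:
  Eq Nat 2 2


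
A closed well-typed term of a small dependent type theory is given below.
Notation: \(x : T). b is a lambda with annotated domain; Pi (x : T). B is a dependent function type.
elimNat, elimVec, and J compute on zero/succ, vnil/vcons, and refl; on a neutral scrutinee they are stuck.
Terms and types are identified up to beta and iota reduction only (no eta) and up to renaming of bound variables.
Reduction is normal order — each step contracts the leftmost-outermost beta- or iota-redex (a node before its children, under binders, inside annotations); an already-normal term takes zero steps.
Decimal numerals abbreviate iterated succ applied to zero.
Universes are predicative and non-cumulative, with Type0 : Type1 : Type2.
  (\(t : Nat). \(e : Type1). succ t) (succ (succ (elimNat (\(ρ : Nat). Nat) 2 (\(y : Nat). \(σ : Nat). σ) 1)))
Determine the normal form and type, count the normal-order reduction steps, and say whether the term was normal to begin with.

reduced normal form:
  \(t : Type1). 5
type:
  Pi (t : Type1). Nat
steps to reach normal form (normal order): 5
started in normal form: no
first redex: a beta-redex


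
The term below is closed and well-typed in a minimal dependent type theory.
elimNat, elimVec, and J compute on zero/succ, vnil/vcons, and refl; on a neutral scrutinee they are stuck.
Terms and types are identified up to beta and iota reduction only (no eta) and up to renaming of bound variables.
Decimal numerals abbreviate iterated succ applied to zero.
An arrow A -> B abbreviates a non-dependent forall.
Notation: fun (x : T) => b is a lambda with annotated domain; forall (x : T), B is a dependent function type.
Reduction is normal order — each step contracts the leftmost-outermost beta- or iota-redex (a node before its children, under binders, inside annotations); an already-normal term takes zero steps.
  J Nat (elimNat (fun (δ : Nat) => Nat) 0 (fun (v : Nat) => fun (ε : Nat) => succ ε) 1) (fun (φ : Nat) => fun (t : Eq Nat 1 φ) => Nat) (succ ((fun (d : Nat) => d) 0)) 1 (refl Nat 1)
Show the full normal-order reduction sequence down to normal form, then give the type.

normal-order reduction sequence:
  J Nat (elimNat (fun (δ : Nat) => Nat) 0 (fun (v : Nat) => fun (ε : Nat) => succ ε) 1) (fun (φ : Nat) => fun (t : Eq Nat 1 φ) => Nat) (succ ((fun (d : Nat) => d) 0)) 1 (refl Nat 1)
  ~> succ ((fun (δ : Nat) => δ) 0)
  ~> 1
type:
  Nat


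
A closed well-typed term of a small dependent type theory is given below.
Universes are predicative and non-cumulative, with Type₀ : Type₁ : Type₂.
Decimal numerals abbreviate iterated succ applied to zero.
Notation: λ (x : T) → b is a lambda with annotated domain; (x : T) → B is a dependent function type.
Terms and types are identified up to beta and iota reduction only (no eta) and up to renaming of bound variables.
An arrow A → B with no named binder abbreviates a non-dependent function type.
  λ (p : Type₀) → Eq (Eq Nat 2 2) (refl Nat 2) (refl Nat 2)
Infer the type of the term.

type:
  Type₀ → Type₀


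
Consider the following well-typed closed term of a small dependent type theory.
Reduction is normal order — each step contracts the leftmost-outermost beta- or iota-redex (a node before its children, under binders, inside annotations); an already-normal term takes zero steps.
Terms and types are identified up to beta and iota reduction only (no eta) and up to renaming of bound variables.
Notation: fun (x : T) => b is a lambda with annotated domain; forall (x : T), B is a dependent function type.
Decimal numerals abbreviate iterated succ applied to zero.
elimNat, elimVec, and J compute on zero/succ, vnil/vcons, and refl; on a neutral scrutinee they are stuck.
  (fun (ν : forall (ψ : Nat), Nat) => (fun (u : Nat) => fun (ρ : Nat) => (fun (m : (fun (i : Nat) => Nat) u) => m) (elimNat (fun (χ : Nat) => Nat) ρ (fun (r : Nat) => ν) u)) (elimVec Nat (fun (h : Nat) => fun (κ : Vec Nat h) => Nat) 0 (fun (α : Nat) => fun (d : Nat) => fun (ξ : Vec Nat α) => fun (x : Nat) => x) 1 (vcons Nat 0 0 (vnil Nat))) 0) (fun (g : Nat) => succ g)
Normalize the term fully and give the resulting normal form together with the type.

reduced normal form:
  0
the term's type:
  Nat


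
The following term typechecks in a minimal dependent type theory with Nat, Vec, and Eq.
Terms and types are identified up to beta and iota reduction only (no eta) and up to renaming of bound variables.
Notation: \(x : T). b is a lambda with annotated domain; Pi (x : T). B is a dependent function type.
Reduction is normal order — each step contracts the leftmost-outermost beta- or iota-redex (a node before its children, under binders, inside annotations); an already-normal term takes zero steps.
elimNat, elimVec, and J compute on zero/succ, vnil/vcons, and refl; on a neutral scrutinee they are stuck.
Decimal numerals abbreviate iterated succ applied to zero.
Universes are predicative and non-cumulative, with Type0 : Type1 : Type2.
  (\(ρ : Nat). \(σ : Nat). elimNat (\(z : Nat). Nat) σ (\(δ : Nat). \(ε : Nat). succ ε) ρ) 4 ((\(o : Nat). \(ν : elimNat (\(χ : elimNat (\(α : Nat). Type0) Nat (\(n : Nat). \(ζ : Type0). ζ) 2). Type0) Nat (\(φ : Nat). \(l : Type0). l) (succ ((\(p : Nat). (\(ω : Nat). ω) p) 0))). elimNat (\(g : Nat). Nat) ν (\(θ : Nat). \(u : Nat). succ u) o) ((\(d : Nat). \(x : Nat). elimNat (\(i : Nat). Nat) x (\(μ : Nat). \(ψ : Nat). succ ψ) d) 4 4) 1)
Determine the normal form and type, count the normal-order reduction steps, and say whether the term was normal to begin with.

reduced normal form:
  13
type:
  Nat
normal-order step count: 57
already normal: no
first redex: a beta-redex


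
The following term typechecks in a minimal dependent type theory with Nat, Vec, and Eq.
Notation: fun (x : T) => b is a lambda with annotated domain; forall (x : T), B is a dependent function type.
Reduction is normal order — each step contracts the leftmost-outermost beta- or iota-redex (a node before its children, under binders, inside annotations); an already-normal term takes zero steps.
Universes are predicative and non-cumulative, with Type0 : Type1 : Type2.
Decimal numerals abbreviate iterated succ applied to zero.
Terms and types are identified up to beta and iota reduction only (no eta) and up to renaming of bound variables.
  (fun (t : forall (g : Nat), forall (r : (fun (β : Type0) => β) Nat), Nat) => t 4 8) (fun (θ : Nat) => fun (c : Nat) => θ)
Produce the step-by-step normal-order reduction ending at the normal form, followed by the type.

reduction (normal order):
  (fun (t : forall (g : Nat), forall (r : (fun (β : Type0) => β) Nat), Nat) => t 4 8) (fun (θ : Nat) => fun (c : Nat) => θ)
  ~> (fun (t : Nat) => fun (g : Nat) => t) 4 8
  ~> (fun (t : Nat) => 4) 8
  ~> 4
the term's type:
  Nat


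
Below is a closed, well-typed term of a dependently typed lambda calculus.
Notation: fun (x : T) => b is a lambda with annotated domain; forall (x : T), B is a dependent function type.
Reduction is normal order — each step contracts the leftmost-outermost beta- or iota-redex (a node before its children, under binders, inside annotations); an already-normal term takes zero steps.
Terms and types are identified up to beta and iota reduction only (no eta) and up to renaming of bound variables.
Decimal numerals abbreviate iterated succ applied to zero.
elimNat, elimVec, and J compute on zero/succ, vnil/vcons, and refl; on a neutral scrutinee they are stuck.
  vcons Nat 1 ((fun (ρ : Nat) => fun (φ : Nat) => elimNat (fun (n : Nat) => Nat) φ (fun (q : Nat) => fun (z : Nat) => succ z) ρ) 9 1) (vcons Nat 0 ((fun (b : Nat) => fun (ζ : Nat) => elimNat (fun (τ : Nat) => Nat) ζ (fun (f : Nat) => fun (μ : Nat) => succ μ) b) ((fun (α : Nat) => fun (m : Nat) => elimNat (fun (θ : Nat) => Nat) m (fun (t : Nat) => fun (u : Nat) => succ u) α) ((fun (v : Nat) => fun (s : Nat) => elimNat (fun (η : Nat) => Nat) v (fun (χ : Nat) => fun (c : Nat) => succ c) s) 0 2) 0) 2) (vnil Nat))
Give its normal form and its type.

normal form:
  vcons Nat 1 10 (vcons Nat 0 4 (vnil Nat))
inferred type:
  Vec Nat 2
observation: normalization takes exactly 57 steps under the normal-order strategy.


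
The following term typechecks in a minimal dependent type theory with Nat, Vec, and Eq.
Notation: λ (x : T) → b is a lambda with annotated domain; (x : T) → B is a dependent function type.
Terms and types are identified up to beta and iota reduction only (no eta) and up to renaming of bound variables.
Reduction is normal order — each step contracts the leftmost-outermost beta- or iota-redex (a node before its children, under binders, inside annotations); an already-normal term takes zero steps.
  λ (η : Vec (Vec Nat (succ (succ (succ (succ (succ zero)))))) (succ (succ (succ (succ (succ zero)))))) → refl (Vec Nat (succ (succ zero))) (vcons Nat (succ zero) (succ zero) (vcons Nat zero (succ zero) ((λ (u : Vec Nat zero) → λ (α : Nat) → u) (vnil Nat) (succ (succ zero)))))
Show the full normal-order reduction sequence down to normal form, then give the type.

reduction (normal order):
  λ (η : Vec (Vec Nat (succ (succ (succ (succ (succ zero)))))) (succ (succ (succ (succ (succ zero)))))) → refl (Vec Nat (succ (succ zero))) (vcons Nat (succ zero) (succ zero) (vcons Nat zero (succ zero) ((λ (u : Vec Nat zero) → λ (α : Nat) → u) (vnil Nat) (succ (succ zero)))))
  ~> λ (η : Vec (Vec Nat (succ (succ (succ (succ (succ zero)))))) (succ (succ (succ (succ (succ zero)))))) → refl (Vec Nat (succ (succ zero))) (vcons Nat (succ zero) (succ zero) (vcons Nat zero (succ zero) ((λ (u : Nat) → vnil Nat) (succ (succ zero)))))
  ~> λ (η : Vec (Vec Nat (succ (succ (succ (succ (succ zero)))))) (succ (succ (succ (succ (succ zero)))))) → refl (Vec Nat (succ (succ zero))) (vcons Nat (succ zero) (succ zero) (vcons Nat zero (succ zero) (vnil Nat)))
inferred type:
  (η : Vec (Vec Nat (succ (succ (succ (succ (succ zero)))))) (succ (succ (succ (succ (succ zero)))))) → Eq (Vec Nat (succ (succ zero))) (vcons Nat (succ zero) (succ zero) (vcons Nat zero (succ zero) (vnil Nat))) (vcons Nat (succ zero) (succ zero) (vcons Nat zero (succ zero) (vnil Nat)))


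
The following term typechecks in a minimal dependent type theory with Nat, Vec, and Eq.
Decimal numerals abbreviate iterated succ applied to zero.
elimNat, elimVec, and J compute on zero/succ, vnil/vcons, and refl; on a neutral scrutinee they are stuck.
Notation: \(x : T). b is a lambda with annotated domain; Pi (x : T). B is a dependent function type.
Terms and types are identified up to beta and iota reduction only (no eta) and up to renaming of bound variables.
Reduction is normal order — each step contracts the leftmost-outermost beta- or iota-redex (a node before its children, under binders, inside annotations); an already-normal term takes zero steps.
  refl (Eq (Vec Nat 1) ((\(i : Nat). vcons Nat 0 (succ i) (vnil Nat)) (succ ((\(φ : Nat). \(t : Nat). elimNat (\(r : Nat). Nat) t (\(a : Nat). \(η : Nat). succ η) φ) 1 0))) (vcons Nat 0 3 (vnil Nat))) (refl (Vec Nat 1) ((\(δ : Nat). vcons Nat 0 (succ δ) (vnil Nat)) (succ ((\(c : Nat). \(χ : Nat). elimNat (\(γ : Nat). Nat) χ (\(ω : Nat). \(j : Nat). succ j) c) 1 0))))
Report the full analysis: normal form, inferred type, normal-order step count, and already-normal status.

reduced normal form:
  refl (Eq (Vec Nat 1) (vcons Nat 0 3 (vnil Nat)) (vcons Nat 0 3 (vnil Nat))) (refl (Vec Nat 1) (vcons Nat 0 3 (vnil Nat)))
type:
  Eq (Eq (Vec Nat 1) (vcons Nat 0 3 (vnil Nat)) (vcons Nat 0 3 (vnil Nat))) (refl (Vec Nat 1) (vcons Nat 0 3 (vnil Nat))) (refl (Vec Nat 1) (vcons Nat 0 3 (vnil Nat)))
normal-order step count: 14
started in normal form: no
first redex: a beta-redex


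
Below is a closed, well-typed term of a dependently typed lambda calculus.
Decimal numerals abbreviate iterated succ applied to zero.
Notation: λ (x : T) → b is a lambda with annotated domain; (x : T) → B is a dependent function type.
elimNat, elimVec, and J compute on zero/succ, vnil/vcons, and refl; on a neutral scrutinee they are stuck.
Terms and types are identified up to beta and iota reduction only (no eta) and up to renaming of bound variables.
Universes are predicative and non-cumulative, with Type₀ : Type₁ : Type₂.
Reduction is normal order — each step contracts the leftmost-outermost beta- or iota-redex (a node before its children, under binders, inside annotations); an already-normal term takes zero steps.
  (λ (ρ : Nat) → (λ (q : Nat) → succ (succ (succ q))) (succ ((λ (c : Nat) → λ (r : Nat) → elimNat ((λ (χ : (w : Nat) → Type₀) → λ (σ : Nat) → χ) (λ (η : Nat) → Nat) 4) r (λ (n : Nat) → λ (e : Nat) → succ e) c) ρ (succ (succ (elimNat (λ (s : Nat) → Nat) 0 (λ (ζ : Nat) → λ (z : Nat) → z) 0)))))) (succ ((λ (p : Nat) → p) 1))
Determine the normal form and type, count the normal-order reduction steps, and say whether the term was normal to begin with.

reduced normal form:
  8
the term's type:
  Nat
normal-order step count: 15
started in normal form: no
first contracted redex: a beta-redex


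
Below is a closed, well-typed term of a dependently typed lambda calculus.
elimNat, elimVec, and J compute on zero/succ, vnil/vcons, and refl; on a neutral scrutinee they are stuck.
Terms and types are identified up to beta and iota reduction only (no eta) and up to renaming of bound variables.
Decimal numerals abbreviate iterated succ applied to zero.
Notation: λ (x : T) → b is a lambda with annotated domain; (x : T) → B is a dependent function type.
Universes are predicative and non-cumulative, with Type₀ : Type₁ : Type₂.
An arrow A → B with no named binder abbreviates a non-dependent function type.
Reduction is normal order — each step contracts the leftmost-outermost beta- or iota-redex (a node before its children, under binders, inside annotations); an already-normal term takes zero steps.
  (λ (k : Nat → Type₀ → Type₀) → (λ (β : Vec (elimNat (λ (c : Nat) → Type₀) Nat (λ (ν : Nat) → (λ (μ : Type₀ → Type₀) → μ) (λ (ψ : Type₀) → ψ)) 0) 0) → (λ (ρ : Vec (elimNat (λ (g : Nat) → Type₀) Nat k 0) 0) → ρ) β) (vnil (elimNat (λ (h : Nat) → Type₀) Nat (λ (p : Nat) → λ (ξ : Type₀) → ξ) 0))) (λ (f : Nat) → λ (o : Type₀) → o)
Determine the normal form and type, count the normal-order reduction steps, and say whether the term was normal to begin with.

reduced normal form:
  vnil Nat
the term's type:
  Vec Nat 0
normal-order step count: 4
term was already normal: no
first contracted redex: a beta-redex


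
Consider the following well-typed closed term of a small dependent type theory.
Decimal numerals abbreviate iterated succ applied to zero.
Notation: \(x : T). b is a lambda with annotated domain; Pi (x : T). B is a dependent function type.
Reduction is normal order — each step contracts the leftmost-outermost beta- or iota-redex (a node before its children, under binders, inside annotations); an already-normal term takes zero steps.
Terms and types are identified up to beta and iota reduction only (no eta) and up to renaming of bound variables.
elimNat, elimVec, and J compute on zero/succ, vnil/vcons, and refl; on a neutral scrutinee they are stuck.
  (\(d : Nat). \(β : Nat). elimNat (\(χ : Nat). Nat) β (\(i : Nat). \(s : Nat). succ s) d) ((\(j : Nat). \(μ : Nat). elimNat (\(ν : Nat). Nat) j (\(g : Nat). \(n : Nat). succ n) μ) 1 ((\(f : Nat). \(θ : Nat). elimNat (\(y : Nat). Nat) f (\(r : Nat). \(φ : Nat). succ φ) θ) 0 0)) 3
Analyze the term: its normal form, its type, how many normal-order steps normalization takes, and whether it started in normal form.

resulting normal form:
  4
type:
  Nat
steps to reach normal form (normal order): 12
term was already normal: no
first redex: a beta-redex


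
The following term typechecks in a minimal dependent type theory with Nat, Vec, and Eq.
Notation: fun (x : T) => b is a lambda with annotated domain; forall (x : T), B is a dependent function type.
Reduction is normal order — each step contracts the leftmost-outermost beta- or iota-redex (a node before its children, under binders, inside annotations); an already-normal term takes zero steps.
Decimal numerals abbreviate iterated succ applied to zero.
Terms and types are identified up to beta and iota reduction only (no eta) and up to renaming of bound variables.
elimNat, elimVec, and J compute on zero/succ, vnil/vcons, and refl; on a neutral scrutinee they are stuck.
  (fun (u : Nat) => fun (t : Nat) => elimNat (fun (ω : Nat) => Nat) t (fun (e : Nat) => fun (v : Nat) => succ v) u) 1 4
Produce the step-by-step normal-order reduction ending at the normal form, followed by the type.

normal-order reduction:
  (fun (u : Nat) => fun (t : Nat) => elimNat (fun (ω : Nat) => Nat) t (fun (e : Nat) => fun (v : Nat) => succ v) u) 1 4
  ~> (fun (u : Nat) => elimNat (fun (t : Nat) => Nat) u (fun (ω : Nat) => fun (e : Nat) => succ e) 1) 4
  ~> elimNat (fun (u : Nat) => Nat) 4 (fun (t : Nat) => fun (ω : Nat) => succ ω) 1
  ~> (fun (u : Nat) => fun (t : Nat) => succ t) 0 (elimNat (fun (ω : Nat) => Nat) 4 (fun (e : Nat) => fun (v : Nat) => succ v) 0)
  ~> (fun (u : Nat) => succ u) (elimNat (fun (t : Nat) => Nat) 4 (fun (ω : Nat) => fun (e : Nat) => succ e) 0)
  ~> succ (elimNat (fun (u : Nat) => Nat) 4 (fun (t : Nat) => fun (ω : Nat) => succ ω) 0)
  ~> 5
inferred type:
  Nat


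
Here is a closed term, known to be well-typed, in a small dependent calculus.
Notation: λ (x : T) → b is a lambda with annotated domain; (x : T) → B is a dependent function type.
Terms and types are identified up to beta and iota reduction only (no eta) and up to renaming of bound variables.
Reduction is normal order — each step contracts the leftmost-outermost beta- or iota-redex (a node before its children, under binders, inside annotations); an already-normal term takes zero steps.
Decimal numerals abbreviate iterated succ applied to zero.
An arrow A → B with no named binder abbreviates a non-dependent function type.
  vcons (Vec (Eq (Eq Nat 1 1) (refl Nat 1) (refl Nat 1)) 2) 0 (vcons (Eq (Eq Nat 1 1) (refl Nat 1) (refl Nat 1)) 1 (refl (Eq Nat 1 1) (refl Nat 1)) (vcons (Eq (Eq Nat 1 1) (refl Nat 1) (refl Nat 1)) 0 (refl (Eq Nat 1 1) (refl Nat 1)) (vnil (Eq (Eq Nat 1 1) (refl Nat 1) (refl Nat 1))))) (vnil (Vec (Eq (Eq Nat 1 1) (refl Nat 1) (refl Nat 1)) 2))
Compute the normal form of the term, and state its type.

normal form:
  vcons (Vec (Eq (Eq Nat 1 1) (refl Nat 1) (refl Nat 1)) 2) 0 (vcons (Eq (Eq Nat 1 1) (refl Nat 1) (refl Nat 1)) 1 (refl (Eq Nat 1 1) (refl Nat 1)) (vcons (Eq (Eq Nat 1 1) (refl Nat 1) (refl Nat 1)) 0 (refl (Eq Nat 1 1) (refl Nat 1)) (vnil (Eq (Eq Nat 1 1) (refl Nat 1) (refl Nat 1))))) (vnil (Vec (Eq (Eq Nat 1 1) (refl Nat 1) (refl Nat 1)) 2))
type:
  Vec (Vec (Eq (Eq Nat 1 1) (refl Nat 1) (refl Nat 1)) 2) 1
observation: the term is already in normal form.


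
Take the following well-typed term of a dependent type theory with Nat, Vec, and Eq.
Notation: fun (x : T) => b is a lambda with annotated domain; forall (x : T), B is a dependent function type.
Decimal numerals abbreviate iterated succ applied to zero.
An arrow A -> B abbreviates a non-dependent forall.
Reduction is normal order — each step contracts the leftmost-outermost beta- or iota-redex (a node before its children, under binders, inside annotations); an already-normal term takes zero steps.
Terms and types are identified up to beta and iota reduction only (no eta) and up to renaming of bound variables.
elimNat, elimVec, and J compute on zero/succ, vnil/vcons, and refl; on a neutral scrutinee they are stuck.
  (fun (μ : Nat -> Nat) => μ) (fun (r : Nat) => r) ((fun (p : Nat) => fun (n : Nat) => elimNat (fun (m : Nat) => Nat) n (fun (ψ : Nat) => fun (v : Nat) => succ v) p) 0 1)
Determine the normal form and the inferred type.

resulting normal form:
  1
inferred type:
  Nat


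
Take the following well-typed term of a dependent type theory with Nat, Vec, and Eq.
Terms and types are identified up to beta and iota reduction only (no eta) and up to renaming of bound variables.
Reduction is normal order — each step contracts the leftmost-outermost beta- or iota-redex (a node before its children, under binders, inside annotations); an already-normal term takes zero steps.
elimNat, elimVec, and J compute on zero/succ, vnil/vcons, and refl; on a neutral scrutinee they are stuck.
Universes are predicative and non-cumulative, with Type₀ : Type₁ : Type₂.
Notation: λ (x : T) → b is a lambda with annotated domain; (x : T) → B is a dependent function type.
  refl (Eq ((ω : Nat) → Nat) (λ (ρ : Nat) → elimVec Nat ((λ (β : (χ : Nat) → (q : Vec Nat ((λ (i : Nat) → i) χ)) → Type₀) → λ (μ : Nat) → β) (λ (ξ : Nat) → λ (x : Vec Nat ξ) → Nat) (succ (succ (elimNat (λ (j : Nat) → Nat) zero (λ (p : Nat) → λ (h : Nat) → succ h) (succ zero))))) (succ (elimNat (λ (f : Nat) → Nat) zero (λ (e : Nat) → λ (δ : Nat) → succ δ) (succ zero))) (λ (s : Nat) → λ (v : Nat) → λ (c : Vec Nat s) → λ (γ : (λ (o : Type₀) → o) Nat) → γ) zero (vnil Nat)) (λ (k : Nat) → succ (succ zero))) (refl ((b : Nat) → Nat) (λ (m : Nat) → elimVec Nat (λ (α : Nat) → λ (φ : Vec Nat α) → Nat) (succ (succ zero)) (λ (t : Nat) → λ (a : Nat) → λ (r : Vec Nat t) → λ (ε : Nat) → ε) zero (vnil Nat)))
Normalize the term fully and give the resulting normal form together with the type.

reduced normal form:
  refl (Eq ((ω : Nat) → Nat) (λ (ρ : Nat) → succ (succ zero)) (λ (β : Nat) → succ (succ zero))) (refl ((χ : Nat) → Nat) (λ (q : Nat) → succ (succ zero)))
inferred type:
  Eq (Eq ((ω : Nat) → Nat) (λ (ρ : Nat) → succ (succ zero)) (λ (β : Nat) → succ (succ zero))) (refl ((χ : Nat) → Nat) (λ (q : Nat) → succ (succ zero))) (refl ((i : Nat) → Nat) (λ (μ : Nat) → succ (succ zero)))
observation: the leftmost-outermost redex is an elimVec iota-redex, and normalization takes 6 steps.


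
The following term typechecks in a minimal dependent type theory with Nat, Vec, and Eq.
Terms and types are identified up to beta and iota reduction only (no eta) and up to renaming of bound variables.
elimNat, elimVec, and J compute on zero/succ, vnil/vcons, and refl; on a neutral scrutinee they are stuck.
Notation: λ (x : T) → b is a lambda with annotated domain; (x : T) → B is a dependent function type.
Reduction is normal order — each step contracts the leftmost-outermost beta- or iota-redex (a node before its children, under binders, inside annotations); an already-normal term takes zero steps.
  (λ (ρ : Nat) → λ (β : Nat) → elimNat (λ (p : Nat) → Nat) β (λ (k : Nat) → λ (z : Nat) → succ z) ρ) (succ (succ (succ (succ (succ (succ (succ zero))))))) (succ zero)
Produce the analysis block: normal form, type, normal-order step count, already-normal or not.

resulting normal form:
  succ (succ (succ (succ (succ (succ (succ (succ zero)))))))
type:
  Nat
normal-order step count: 24
already normal: no
first redex: a beta-redex


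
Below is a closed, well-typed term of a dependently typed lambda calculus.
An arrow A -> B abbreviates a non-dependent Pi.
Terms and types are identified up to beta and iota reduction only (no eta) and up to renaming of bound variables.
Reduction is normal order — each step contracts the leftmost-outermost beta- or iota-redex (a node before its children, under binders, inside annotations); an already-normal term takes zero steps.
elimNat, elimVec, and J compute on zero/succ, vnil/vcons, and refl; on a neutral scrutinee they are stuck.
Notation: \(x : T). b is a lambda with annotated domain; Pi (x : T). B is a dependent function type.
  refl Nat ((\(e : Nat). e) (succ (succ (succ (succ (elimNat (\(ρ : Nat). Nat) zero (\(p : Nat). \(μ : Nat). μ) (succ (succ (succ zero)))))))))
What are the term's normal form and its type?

normal form:
  refl Nat (succ (succ (succ (succ zero))))
the term's type:
  Eq Nat (succ (succ (succ (succ zero)))) (succ (succ (succ (succ zero))))
observation: normalization takes exactly 11 steps under the normal-order strategy.


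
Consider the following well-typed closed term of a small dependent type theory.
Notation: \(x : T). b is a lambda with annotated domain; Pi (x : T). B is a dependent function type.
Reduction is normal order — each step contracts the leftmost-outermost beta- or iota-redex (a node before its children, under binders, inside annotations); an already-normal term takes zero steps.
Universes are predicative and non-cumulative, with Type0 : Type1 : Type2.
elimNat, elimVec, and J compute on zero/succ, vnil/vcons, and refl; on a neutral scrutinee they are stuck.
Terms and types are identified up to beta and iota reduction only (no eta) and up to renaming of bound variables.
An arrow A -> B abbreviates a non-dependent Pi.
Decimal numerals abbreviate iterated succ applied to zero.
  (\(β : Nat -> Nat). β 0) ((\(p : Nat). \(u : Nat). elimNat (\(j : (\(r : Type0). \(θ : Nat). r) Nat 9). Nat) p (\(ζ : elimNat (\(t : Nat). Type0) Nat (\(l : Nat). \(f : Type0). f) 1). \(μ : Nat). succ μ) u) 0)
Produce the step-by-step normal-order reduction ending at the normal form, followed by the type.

normal-order reduction:
  (\(β : Nat -> Nat). β 0) ((\(p : Nat). \(u : Nat). elimNat (\(j : (\(r : Type0). \(θ : Nat). r) Nat 9). Nat) p (\(ζ : elimNat (\(t : Nat). Type0) Nat (\(l : Nat). \(f : Type0). f) 1). \(μ : Nat). succ μ) u) 0)
  ~> (\(β : Nat). \(p : Nat). elimNat (\(u : (\(j : Type0). \(r : Nat). j) Nat 9). Nat) β (\(θ : elimNat (\(ζ : Nat). Type0) Nat (\(t : Nat). \(l : Type0). l) 1). \(f : Nat). succ f) p) 0 0
  ~> (\(β : Nat). elimNat (\(p : (\(u : Type0). \(j : Nat). u) Nat 9). Nat) 0 (\(r : elimNat (\(θ : Nat). Type0) Nat (\(ζ : Nat). \(t : Type0). t) 1). \(l : Nat). succ l) β) 0
  ~> elimNat (\(β : (\(p : Type0). \(u : Nat). p) Nat 9). Nat) 0 (\(j : elimNat (\(r : Nat). Type0) Nat (\(θ : Nat). \(ζ : Type0). ζ) 1). \(t : Nat). succ t) 0
  ~> 0
type:
  Nat


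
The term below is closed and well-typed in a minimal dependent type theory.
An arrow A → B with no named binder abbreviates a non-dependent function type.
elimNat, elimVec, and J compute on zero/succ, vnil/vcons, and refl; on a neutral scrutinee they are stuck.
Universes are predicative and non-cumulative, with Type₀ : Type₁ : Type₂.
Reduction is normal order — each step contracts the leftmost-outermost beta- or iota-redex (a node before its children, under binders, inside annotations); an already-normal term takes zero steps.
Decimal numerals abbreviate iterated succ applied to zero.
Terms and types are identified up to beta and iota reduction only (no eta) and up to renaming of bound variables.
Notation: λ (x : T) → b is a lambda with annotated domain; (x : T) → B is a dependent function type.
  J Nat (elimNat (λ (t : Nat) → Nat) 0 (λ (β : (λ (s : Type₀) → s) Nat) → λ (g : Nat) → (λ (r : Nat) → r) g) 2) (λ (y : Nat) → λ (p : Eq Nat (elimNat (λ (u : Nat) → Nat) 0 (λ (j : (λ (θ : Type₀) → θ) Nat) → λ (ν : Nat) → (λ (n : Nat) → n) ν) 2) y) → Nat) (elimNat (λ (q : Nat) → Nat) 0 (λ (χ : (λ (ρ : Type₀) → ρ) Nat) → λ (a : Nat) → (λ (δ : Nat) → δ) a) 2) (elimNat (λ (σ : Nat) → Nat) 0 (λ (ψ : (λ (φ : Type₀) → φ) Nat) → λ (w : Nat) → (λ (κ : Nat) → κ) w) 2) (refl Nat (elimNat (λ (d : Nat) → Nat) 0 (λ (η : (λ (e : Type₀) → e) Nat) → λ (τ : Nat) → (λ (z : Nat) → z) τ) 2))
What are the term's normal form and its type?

resulting normal form:
  0
the term's type:
  Nat


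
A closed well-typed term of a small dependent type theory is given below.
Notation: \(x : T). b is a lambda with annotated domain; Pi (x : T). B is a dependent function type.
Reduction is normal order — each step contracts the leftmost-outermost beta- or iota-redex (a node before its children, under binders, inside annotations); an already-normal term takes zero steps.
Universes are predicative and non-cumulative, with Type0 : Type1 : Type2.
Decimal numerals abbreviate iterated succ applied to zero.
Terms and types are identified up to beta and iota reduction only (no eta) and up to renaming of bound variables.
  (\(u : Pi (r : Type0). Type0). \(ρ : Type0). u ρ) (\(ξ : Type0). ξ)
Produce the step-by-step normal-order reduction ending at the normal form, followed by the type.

normal-order reduction:
  (\(u : Pi (r : Type0). Type0). \(ρ : Type0). u ρ) (\(ξ : Type0). ξ)
  ~> \(u : Type0). (\(r : Type0). r) u
  ~> \(u : Type0). u
inferred type:
  Pi (u : Type0). Type0


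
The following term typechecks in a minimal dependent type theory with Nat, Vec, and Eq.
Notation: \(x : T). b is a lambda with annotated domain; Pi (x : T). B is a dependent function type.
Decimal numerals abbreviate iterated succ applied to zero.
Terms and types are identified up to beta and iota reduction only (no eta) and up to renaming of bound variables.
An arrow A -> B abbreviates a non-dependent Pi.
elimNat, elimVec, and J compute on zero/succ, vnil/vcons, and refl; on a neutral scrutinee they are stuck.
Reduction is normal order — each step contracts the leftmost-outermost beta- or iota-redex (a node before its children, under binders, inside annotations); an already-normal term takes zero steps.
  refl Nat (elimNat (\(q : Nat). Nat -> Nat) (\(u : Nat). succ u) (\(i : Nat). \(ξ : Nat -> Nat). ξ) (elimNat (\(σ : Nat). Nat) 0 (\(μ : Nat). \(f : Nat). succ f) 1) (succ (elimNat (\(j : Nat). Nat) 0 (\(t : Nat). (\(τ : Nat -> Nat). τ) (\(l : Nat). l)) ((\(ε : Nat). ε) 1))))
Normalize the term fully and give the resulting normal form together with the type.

resulting normal form:
  refl Nat 2
inferred type:
  Eq Nat 2 2
observation: reduction starts at an elimNat iota-redex, and 15 normal-order steps reach the normal form.


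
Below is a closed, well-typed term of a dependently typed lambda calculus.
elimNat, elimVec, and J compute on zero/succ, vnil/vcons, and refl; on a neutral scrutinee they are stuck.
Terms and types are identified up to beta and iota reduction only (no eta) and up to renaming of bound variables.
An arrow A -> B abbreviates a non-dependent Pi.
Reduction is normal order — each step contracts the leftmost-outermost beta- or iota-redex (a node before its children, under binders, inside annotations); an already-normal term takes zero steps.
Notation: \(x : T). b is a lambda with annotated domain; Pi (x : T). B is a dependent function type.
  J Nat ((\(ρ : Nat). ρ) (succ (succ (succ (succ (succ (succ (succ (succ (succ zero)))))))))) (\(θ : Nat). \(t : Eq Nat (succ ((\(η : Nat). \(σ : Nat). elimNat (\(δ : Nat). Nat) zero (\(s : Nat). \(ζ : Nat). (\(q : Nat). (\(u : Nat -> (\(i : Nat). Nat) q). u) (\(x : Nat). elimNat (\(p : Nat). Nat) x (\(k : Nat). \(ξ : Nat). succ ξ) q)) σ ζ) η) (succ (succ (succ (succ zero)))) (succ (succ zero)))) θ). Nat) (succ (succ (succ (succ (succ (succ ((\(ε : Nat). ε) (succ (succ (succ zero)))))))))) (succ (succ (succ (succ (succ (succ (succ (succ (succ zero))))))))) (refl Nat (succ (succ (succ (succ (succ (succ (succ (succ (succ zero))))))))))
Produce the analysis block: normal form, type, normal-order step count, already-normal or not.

resulting normal form:
  succ (succ (succ (succ (succ (succ (succ (succ (succ zero))))))))
type:
  Nat
steps to reach normal form (normal order): 2
started in normal form: no
first redex: a J iota-redex


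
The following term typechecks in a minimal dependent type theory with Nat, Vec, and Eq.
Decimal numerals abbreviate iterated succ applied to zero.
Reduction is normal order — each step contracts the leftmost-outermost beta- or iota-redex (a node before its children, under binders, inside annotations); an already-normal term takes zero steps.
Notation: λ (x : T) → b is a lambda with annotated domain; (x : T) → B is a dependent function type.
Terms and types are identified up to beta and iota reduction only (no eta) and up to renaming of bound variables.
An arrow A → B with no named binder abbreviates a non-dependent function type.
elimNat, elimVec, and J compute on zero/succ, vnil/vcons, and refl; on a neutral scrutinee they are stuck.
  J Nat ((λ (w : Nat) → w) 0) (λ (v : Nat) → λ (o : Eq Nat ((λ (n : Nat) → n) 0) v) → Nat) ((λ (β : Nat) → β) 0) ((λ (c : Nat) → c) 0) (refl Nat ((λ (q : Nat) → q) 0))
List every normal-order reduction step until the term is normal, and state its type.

normal-order reduction:
  J Nat ((λ (w : Nat) → w) 0) (λ (v : Nat) → λ (o : Eq Nat ((λ (n : Nat) → n) 0) v) → Nat) ((λ (β : Nat) → β) 0) ((λ (c : Nat) → c) 0) (refl Nat ((λ (q : Nat) → q) 0))
  ~> (λ (w : Nat) → w) 0
  ~> 0
inferred type:
  Nat


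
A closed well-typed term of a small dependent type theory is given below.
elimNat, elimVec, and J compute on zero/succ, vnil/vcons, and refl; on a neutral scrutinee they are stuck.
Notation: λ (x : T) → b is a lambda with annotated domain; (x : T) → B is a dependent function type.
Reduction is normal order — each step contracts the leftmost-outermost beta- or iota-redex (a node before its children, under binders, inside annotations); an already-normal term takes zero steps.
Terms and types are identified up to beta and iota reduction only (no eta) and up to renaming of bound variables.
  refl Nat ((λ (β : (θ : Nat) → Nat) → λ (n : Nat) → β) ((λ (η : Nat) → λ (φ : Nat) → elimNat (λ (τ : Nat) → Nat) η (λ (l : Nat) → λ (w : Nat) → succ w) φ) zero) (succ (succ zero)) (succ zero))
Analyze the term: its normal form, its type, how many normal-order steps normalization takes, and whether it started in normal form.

normal form:
  refl Nat (succ zero)
the term's type:
  Eq Nat (succ zero) (succ zero)
reduction steps (normal order): 8
already normal: no
first redex: a beta-redex


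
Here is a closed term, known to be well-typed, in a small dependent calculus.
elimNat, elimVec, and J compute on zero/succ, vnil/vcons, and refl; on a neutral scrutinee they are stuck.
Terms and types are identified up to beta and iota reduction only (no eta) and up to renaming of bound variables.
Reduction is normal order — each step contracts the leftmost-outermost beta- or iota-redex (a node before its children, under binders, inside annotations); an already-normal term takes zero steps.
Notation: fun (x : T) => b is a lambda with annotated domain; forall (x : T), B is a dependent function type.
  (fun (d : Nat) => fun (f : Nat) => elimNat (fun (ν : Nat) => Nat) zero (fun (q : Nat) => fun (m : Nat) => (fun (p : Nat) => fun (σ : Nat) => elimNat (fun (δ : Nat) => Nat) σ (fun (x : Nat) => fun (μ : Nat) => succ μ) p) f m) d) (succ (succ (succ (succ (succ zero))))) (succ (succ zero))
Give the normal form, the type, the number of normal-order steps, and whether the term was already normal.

reduced normal form:
  succ (succ (succ (succ (succ (succ (succ (succ (succ (succ zero)))))))))
inferred type:
  Nat
steps to reach normal form (normal order): 63
already normal: no
first contracted redex: a beta-redex


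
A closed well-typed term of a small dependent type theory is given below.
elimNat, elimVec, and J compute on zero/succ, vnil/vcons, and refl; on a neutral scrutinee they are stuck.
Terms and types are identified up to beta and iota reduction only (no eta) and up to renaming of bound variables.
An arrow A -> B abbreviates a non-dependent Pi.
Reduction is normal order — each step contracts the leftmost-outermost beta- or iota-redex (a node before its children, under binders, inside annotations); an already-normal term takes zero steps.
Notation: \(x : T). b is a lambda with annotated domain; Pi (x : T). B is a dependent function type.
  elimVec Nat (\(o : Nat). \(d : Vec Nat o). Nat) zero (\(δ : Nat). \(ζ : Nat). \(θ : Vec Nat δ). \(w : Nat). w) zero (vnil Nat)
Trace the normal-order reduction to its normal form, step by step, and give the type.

normal-order reduction:
  elimVec Nat (\(o : Nat). \(d : Vec Nat o). Nat) zero (\(δ : Nat). \(ζ : Nat). \(θ : Vec Nat δ). \(w : Nat). w) zero (vnil Nat)
  ~> zero
type:
  Nat
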